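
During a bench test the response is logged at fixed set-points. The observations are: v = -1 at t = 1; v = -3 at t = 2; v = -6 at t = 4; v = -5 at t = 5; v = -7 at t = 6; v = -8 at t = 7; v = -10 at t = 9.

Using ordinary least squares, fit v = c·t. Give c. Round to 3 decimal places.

c = -1.151

The normal system XᵀX·[c]ᵀ = Xᵀv is [[212]]·[c]ᵀ = [-244]ᵀ.
Hence c = -244 / 212 ≈ -1.15094.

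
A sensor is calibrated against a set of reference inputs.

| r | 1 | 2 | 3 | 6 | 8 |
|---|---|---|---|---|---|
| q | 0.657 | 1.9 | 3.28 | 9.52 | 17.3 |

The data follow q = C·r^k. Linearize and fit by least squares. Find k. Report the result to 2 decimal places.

k = 1.54

Linearized form: ln q = k·ln r + ln C. From the 5 transformed points,
Σln r = 5.6630, Σ(ln r)² = 9.2219, Σln q = 6.5137, Σln r·ln q = 11.7153.
Equations: 9.2219·k + 5.6630·ln C = 11.7153;  5.6630·k + 5·ln C = 6.5137.
Δ = 9.2219·5 − (5.6630)² = 14.0403; k = (11.7153·5 − 5.6630·6.5137)/14.0403 = 1.54481, ln C = (9.2219·6.5137 − 5.6630·11.7153)/14.0403 = -0.44689.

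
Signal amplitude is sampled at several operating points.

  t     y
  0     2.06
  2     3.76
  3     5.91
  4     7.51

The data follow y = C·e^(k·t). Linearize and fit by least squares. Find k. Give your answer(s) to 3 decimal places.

k = 0.332

With ln yᵢ as the transformed response and tᵢ as the regressor:
Over the data: Σt = 9.0000, Σ(t)² = 29.0000, Σln y = 5.8400, Σt·ln y = 16.0437.
Normal system: [[29.0000, 9.0000]; [9.0000, 4]]·[k, ln C]ᵀ = [16.0437, 5.8400]ᵀ.
Δ = 29.0000·4 − (9.0000)² = 35.0000; k = (16.0437·4 − 9.0000·5.8400)/35.0000 = 0.33185, ln C = (29.0000·5.8400 − 9.0000·16.0437)/35.0000 = 0.71334.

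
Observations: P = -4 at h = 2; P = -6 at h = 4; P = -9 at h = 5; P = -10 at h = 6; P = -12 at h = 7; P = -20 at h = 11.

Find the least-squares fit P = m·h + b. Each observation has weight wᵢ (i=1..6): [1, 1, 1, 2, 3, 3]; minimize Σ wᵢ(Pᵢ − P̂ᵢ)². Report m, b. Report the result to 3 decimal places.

The normal system AᵀWA·[m, b]ᵀ = AᵀWP is [[627, 77]; [77, 11]]·[m, b]ᵀ = [-1109, -135]ᵀ.
Δ = 627·11 − 77² = 968.
m = ((-1109)·11 − 77·(-135))/968 = -41/22; b = (627·(-135) − 77·(-1109))/968 = 17/22.

m = -1.864, b = 0.773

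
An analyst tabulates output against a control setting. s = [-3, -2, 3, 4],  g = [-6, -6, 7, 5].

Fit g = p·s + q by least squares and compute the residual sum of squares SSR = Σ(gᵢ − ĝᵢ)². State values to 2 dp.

SSR = 9.76

AᵀA·[p, q]ᵀ = Aᵀg reads: 38·p + 2·q = 71;  2·p + 4·q = 0.
Determinant 38·4 − 2² = 148.
p = (71·4 − 2·0)/148 = 71/37; q = (38·0 − 2·71)/148 = -71/74.
Residuals: 53/74, -89/74, 163/74, -127/74; SSR = 361/37.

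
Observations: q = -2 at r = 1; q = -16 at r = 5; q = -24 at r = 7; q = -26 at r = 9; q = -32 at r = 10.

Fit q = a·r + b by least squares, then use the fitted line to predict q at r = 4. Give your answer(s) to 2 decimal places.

The normal system XᵀX·[a, b]ᵀ = Xᵀq is [[256, 32]; [32, 5]]·[a, b]ᵀ = [-804, -100]ᵀ.
det = 256·5 − 32² = 256.
a = ((-804)·5 − 32·(-100))/256 = -205/64; b = (256·(-100) − 32·(-804))/256 = 1/2.
At r = 4: q̂ = (-205/64)·(4) + (1/2)·(1) = -197/16.

q̂ = -12.31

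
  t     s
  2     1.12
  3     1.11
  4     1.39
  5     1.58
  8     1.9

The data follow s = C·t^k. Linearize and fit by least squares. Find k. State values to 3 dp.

With ln sᵢ as the transformed response and ln tᵢ as the regressor:
Σln t = 6.8669, Σ(ln t)² = 10.5236, Σln s = 1.6463, Σln t·ln s = 2.7206.
Normal system: [[10.5236, 6.8669]; [6.8669, 5]]·[k, ln C]ᵀ = [2.7206, 1.6463]ᵀ.
Solving (det = 5.4631): k = 0.42068, ln C = -0.24850.

k = 0.421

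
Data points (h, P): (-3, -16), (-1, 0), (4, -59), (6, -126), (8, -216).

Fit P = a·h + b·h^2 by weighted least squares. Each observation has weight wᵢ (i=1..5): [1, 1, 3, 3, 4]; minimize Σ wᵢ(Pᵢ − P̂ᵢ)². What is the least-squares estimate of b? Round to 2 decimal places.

Setting ∂/∂a … = 0 gives: 422·a + 2860·b = -9840;  2860·a + 21122·b = -71880.
Determinant 422·21122 − 2860² = 733884.
a = ((-9840)·21122 − 2860·(-71880))/733884 = -188640/61157; b = (422·(-71880) − 2860·(-9840))/733884 = -182580/61157.

b = -2.99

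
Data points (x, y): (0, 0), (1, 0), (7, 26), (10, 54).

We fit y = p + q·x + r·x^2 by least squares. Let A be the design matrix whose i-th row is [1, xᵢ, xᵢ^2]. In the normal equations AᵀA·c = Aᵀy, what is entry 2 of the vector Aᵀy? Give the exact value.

Entry 2 ↔ basis x, so (Aᵀy)_{2} = Σᵢ (x)·yᵢ = (0)·(0) + (1)·(0) + (7)·(26) + (10)·(54) = 722.

722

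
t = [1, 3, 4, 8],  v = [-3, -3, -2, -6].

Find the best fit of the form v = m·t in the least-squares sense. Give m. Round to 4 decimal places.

m = -0.7556

Normal-equation sums: Σt·t = 90.
Right-hand side: Σt·v = -68.
Normal equations: [[90]]·[m]ᵀ = [-68]ᵀ.
Hence m = -68 / 90 ≈ -0.755556.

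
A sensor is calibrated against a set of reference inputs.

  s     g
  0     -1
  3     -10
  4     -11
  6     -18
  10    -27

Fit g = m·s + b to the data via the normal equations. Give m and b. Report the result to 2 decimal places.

Setting ∂/∂m … = 0 gives: 161·m + 23·b = -452;  23·m + 5·b = -67.
(Σs·s = 161, Σs = 23, Σ1 = 5, Σs·g = -452, Σg = -67.)
Δ = 161·5 − 23² = 276.
m = ((-452)·5 − 23·(-67))/276 = -719/276; b = (161·(-67) − 23·(-452))/276 = -17/12.

m = -2.61, b = -1.42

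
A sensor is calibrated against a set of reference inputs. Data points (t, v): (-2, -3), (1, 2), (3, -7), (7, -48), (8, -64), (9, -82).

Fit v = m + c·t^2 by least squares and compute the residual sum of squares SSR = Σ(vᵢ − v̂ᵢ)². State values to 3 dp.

SSR = 2.225

Entries of AᵀA: Σ1 = 6, Σt^2 = 208, Σt^2·t^2 = 13156.
For Aᵀv: Σv = -202, Σt^2·v = -13163.
So AᵀA·[m, c]ᵀ = Aᵀv: [[6, 208]; [208, 13156]]·[m, c]ᵀ = [-202, -13163]ᵀ.
Eliminating c: 13156·(row 1) − 208·(row 2) gives 35672·m = 13156·(-202) − 208·(-13163) = 80392, so m = 773/343.
Then c = ((-13163) − 208·(773/343))/13156 = -18481/17836.
Residuals: -4945/4459, 13957/17836, 183/2548, 9245/17836, 271/4459, -5787/17836; SSR = 39685/17836.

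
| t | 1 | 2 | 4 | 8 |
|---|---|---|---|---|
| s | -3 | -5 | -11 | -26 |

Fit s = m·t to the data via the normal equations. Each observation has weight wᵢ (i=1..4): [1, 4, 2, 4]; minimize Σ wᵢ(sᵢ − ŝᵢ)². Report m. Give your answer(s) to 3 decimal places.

m = -3.157

From the data, Σwᵢ·t·t = 305.
And Σwᵢ·t·s = -963.
Hence m = -963 / 305 ≈ -3.15738.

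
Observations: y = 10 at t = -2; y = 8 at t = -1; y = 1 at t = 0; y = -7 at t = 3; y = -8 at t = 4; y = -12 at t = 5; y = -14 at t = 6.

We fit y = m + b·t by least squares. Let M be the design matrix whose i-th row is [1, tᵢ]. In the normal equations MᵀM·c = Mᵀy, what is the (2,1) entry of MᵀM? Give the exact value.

Row 2 ↔ basis t, column 1 ↔ basis 1, so (MᵀM)_{2,1} = Σᵢ t = (-2)·(1) + (-1)·(1) + (0)·(1) + (3)·(1) + (4)·(1) + (5)·(1) + (6)·(1) = 15.

15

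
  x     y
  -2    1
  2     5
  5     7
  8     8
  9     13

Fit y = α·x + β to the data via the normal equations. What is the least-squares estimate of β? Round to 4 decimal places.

β = 2.7685

Normal-equation sums: Σx·x = 178, Σx = 22, Σ1 = 5.
And Σx·y = 224, Σy = 34.
So MᵀM·[α, β]ᵀ = Mᵀy: [[178, 22]; [22, 5]]·[α, β]ᵀ = [224, 34]ᵀ.
Eliminating β: 5·(row 1) − 22·(row 2) gives 406·α = 5·224 − 22·34 = 372, so α = 186/203.
Then β = (34 − 22·(186/203))/5 = 562/203.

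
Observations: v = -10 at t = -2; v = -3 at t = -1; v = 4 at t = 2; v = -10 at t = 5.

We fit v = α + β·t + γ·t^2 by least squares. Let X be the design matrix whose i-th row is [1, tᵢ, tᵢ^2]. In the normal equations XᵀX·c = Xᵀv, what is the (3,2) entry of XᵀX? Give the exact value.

124

Row 3 ↔ basis t^2, column 2 ↔ basis t, so (XᵀX)_{3,2} = Σᵢ (t^2)·(t) = (4)·(-2) + (1)·(-1) + (4)·(2) + (25)·(5) = 124.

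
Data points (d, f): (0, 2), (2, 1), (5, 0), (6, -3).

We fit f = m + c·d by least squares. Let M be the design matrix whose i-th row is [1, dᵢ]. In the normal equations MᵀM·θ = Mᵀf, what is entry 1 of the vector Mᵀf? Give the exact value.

Entry 1 ↔ basis 1, so (Mᵀf)_{1} = Σᵢ fᵢ = (1)·(2) + (1)·(1) + (1)·(0) + (1)·(-3) = 0.

0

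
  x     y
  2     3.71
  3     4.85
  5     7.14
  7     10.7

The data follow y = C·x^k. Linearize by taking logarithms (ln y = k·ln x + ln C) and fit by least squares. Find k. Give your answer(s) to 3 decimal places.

k = 0.829

With ln yᵢ as the transformed response and ln xᵢ as the regressor:
Σln x = 5.3471, Σ(ln x)² = 8.0643, Σln y = 7.2260, Σln x·ln y = 10.4194.
Normal system: [[8.0643, 5.3471]; [5.3471, 4]]·[k, ln C]ᵀ = [10.4194, 7.2260]ᵀ.
Δ = 8.0643·4 − (5.3471)² = 3.6655; k = (10.4194·4 − 5.3471·7.2260)/3.6655 = 0.82924, ln C = (8.0643·7.2260 − 5.3471·10.4194)/3.6655 = 0.69798.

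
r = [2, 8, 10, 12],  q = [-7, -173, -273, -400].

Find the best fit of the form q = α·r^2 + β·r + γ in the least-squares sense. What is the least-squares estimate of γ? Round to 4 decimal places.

γ = 1.0884

Compute the Gram sums: Σr^2·r^2 = 34848, Σr^2·r = 3248, Σr^2 = 312, Σr·r = 312, Σr = 32, Σ1 = 4.
Right-hand side: Σr^2·q = -96000, Σr·q = -8928, Σq = -853.
Row-reducing yields α = -4243/1448, β = 1287/724, γ = 197/181.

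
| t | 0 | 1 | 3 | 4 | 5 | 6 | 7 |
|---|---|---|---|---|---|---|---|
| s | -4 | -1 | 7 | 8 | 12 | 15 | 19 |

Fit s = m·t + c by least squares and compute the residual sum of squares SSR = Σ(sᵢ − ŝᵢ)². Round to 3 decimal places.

SSR = 2.931

Compute the Gram sums: Σt·t = 136, Σt = 26, Σ1 = 7.
And Σt·s = 335, Σs = 56.
So MᵀM·[m, c]ᵀ = Mᵀs: [[136, 26]; [26, 7]]·[m, c]ᵀ = [335, 56]ᵀ.
Eliminating c: 7·(row 1) − 26·(row 2) gives 276·m = 7·335 − 26·56 = 889, so m = 889/276.
Then c = (56 − 26·(889/276))/7 = -547/138.
Residuals: -5/138, -71/276, 359/276, -127/138, -13/92, -25/69, 5/12; SSR = 809/276.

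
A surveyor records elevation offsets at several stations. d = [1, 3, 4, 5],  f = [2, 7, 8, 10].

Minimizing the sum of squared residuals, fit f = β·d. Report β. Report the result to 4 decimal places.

MᵀM·[β]ᵀ = Mᵀf reads: 51·β = 105.
(Σd·d = 51, Σd·f = 105.)
Hence β = 105 / 51 ≈ 2.05882.

β = 2.0588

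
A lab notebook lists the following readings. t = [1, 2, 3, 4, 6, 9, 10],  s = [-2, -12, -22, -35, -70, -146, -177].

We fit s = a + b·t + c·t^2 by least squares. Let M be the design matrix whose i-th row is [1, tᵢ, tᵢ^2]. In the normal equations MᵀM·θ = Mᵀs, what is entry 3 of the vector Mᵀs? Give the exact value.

-32854

Entry 3 ↔ basis t^2, so (Mᵀs)_{3} = Σᵢ (t^2)·sᵢ = (1)·(-2) + (4)·(-12) + (9)·(-22) + (16)·(-35) + (36)·(-70) + (81)·(-146) + (100)·(-177) = -32854.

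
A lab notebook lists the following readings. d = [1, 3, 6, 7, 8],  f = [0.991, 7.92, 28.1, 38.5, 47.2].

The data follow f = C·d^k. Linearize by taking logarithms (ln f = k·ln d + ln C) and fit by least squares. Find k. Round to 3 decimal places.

Linearized form: ln f = k·ln d + ln C. From the 5 transformed points,
Σln d = 6.9157, Σ(ln d)² = 12.5280, Σln f = 12.9012, Σln d·ln f = 23.3692.
Equations: 12.5280·k + 6.9157·ln C = 23.3692;  6.9157·k + 5·ln C = 12.9012.
Δ = 12.5280·5 − (6.9157)² = 14.8127; k = (23.3692·5 − 6.9157·12.9012)/14.8127 = 1.86495, ln C = (12.5280·12.9012 − 6.9157·23.3692)/14.8127 = 0.00074.

k = 1.865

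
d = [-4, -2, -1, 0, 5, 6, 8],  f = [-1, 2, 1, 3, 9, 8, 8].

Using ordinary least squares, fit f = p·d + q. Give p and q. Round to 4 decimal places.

p = 0.8337, q = 2.8565

The normal equations are: 146·p + 12·q = 156;  12·p + 7·q = 30.
(Σd·d = 146, Σd = 12, Σ1 = 7, Σd·f = 156, Σf = 30.)
Eliminating q: 7·(row 1) − 12·(row 2) gives 878·p = 7·156 − 12·30 = 732, so p = 366/439.
Then q = (30 − 12·(366/439))/7 = 1254/439.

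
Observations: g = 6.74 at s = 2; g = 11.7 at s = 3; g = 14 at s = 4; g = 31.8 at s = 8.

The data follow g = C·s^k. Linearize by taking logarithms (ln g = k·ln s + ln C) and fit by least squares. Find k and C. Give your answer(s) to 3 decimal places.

k = 1.095, C = 3.244

With ln gᵢ as the transformed response and ln sᵢ as the regressor:
Σln s = 5.2575, Σ(ln s)² = 7.9333, Σln g = 10.4662, Σln s·ln g = 14.8770.
Equations: 7.9333·k + 5.2575·ln C = 14.8770;  5.2575·k + 4·ln C = 10.4662.
Solving (det = 4.0919): k = 1.09534, ln C = 1.17686, so C = exp(1.17686) = 3.24417.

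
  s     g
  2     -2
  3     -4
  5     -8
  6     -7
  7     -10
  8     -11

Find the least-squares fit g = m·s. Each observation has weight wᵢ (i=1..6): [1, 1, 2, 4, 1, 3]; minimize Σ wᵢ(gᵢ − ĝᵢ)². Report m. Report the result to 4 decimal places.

Setting ∂/∂m … = 0 gives: 448·m = -598.
Hence m = -598 / 448 ≈ -1.33482.

m = -1.3348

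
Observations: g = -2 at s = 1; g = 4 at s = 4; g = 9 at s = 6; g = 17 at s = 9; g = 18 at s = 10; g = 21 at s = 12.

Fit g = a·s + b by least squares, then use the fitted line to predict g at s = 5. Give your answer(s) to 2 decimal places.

Setting ∂/∂a … = 0 gives: 378·a + 42·b = 653;  42·a + 6·b = 67.
(Σs·s = 378, Σs = 42, Σ1 = 6, Σs·g = 653, Σg = 67.)
Δ = 378·6 − 42² = 504.
a = (653·6 − 42·67)/504 = 46/21; b = (378·67 − 42·653)/504 = -25/6.
At s = 5: ĝ = (46/21)·(5) + (-25/6)·(1) = 95/14.

ĝ = 6.79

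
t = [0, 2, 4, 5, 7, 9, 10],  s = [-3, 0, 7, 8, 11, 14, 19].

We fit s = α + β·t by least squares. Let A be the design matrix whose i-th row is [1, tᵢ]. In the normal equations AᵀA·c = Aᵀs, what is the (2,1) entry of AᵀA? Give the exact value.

37

Row 2 ↔ basis t, column 1 ↔ basis 1, so (AᵀA)_{2,1} = Σᵢ t = (0)·(1) + (2)·(1) + (4)·(1) + (5)·(1) + (7)·(1) + (9)·(1) + (10)·(1) = 37.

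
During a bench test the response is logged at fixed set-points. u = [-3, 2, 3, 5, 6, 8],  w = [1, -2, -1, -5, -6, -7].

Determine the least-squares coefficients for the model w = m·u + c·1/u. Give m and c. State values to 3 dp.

The normal equations are: 147·m + 6·c = -127;  6·m + (889/1600)·c = -109/24.
Eliminating c: (889/1600)·(row 1) − 6·(row 2) gives (73083/1600)·m = (889/1600)·(-127) − 6·(-109/24) = -69303/1600, so m = -23101/24361.
Then c = ((-109/24) − 6·(-23101/24361))/(889/1600) = 151000/73083.

m = -0.948, c = 2.066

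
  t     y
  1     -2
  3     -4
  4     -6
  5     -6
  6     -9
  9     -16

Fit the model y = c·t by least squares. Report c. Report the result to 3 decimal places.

c = -1.583

The normal system XᵀX·[c]ᵀ = Xᵀy is [[168]]·[c]ᵀ = [-266]ᵀ.
c = (-266)/168 = -1.58333.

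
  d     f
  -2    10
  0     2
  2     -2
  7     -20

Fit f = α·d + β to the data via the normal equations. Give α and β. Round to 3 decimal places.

α = -3.274, β = 3.229

Forming MᵀM = [[57, 7]; [7, 4]] and Mᵀf = [-164, -10]ᵀ gives MᵀM·[α, β]ᵀ = Mᵀf.
Δ = 57·4 − 7² = 179.
α = ((-164)·4 − 7·(-10))/179 = -586/179; β = (57·(-10) − 7·(-164))/179 = 578/179.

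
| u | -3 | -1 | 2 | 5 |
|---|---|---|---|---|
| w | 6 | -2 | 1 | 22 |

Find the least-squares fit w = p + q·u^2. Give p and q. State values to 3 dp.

p = -3.000, q = 1.000

Compute the Gram sums: Σ1 = 4, Σu^2 = 39, Σu^2·u^2 = 723.
And Σw = 27, Σu^2·w = 606.
So MᵀM·[p, q]ᵀ = Mᵀw: [[4, 39]; [39, 723]]·[p, q]ᵀ = [27, 606]ᵀ.
Eliminating q: 723·(row 1) − 39·(row 2) gives 1371·p = 723·27 − 39·606 = -4113, so p = -3.
Then q = (606 − 39·(-3))/723 = 1.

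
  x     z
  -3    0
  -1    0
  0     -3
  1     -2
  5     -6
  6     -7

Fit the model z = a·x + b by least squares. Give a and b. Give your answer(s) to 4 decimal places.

a = -0.8152, b = -1.9130

Entries of MᵀM: Σx·x = 72, Σx = 8, Σ1 = 6.
And Σx·z = -74, Σz = -18.
Normal equations: [[72, 8]; [8, 6]]·[a, b]ᵀ = [-74, -18]ᵀ.
Determinant 72·6 − 8² = 368.
a = ((-74)·6 − 8·(-18))/368 = -75/92; b = (72·(-18) − 8·(-74))/368 = -44/23.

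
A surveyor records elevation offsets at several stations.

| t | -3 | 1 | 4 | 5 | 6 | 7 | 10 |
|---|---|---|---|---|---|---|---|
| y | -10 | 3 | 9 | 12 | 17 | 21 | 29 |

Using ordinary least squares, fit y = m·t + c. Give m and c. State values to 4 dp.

Normal-equation sums: Σt·t = 236, Σt = 30, Σ1 = 7.
For Xᵀy: Σt·y = 668, Σy = 81.
Normal equations: [[236, 30]; [30, 7]]·[m, c]ᵀ = [668, 81]ᵀ.
Eliminating c: 7·(row 1) − 30·(row 2) gives 752·m = 7·668 − 30·81 = 2246, so m = 1123/376.
Then c = (81 − 30·(1123/376))/7 = -231/188.

m = 2.9867, c = -1.2287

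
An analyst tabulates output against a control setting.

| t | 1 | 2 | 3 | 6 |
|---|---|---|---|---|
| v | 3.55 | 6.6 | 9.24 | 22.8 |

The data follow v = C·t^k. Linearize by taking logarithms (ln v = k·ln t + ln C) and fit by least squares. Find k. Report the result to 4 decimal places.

Linearized form: ln v = k·ln t + ln C. From the 4 transformed points,
Sums: Σln t = 3.5835, Σ(ln t)² = 4.8978, Σln v = 8.5043, Σln t·ln v = 9.3532.
Normal system: [[4.8978, 3.5835]; [3.5835, 4]]·[k, ln C]ᵀ = [9.3532, 8.5043]ᵀ.
Slope k = (n·Σln t·ln v − Σln t·Σln v)/(n·Σ(ln t)² − (Σln t)²) = (4·9.3532 − 3.5835·8.5043)/6.7496 = 1.02784; ln C = (Σln v − k·Σln t)/n = 1.20526.

k = 1.0278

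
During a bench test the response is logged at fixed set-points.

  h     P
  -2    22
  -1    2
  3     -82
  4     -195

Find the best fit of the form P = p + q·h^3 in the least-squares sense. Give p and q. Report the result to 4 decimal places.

From the data, Σ1 = 4, Σh^3 = 82, Σh^3·h^3 = 4890.
Right-hand side: ΣP = -253, Σh^3·P = -14872.
MᵀM·[p, q]ᵀ = MᵀP becomes [[4, 82]; [82, 4890]]·[p, q]ᵀ = [-253, -14872]ᵀ.
Δ = 4·4890 − 82² = 12836.
p = ((-253)·4890 − 82·(-14872))/12836 = -8833/6418; q = (4·(-14872) − 82·(-253))/12836 = -19371/6418.

p = -1.3763, q = -3.0182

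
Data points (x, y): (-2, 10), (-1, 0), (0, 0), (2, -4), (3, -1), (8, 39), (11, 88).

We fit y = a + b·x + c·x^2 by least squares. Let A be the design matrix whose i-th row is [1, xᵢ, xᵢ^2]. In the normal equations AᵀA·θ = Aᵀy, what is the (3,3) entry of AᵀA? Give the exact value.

18851

Row 3 ↔ basis x^2, column 3 ↔ basis x^2, so (AᵀA)_{3,3} = Σᵢ (x^2)·(x^2) = (4)·(4) + (1)·(1) + (0)·(0) + (4)·(4) + (9)·(9) + (64)·(64) + (121)·(121) = 18851.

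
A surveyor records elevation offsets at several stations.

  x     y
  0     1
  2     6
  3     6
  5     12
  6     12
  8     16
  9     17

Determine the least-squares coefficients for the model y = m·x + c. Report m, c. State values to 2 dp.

m = 1.78, c = 1.60

Compute the Gram sums: Σx·x = 219, Σx = 33, Σ1 = 7.
For Aᵀy: Σx·y = 443, Σy = 70.
Determinant 219·7 − 33² = 444.
m = (443·7 − 33·70)/444 = 791/444; c = (219·70 − 33·443)/444 = 237/148.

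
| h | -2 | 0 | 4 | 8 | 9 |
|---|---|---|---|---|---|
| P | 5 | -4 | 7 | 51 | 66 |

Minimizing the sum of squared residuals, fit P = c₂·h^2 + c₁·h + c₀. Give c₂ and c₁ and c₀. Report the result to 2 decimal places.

c₂ = 1.05, c₁ = -1.74, c₀ = -3.19

Sums needed: Σh^2·h^2 = 10929, Σh^2·h = 1297, Σh^2 = 165, Σh·h = 165, Σh = 19, Σ1 = 5.
And Σh^2·P = 8742, Σh·P = 1020, ΣP = 125.
Solving the 3×3 system (Gaussian elimination) gives c₂ = 158269/150038, c₁ = -261525/150038, c₀ = -239066/75019.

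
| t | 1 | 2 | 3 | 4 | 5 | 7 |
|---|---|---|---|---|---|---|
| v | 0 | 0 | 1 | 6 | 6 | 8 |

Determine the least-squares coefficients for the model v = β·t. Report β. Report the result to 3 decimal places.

β = 1.087

XᵀX·[β]ᵀ = Xᵀv reads: 104·β = 113.
β = 113/104 = 1.08654.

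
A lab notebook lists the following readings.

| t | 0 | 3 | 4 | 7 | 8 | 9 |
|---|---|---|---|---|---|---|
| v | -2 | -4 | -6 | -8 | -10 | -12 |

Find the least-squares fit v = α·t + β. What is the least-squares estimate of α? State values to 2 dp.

α = -1.07

The normal equations are: 219·α + 31·β = -280;  31·α + 6·β = -42.
(Σt·t = 219, Σt = 31, Σ1 = 6, Σt·v = -280, Σv = -42.)
Eliminating β: 6·(row 1) − 31·(row 2) gives 353·α = 6·(-280) − 31·(-42) = -378, so α = -378/353.
Then β = ((-42) − 31·(-378/353))/6 = -518/353.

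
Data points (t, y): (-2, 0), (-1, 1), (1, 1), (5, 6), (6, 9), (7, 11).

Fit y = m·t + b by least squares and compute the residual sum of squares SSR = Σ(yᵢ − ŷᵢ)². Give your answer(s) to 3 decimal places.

SSR = 7.695

The normal system MᵀM·[m, b]ᵀ = Mᵀy is [[116, 16]; [16, 6]]·[m, b]ᵀ = [161, 28]ᵀ.
Eliminating b: 6·(row 1) − 16·(row 2) gives 440·m = 6·161 − 16·28 = 518, so m = 259/220.
Then b = (28 − 16·(259/220))/6 = 84/55.
Residuals: 91/110, 13/20, -75/44, -311/220, 9/22, 271/220; SSR = 1693/220.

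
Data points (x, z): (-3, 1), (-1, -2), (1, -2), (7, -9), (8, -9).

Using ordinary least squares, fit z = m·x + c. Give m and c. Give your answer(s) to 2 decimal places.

m = -0.92, c = -1.99

Sums needed: Σx·x = 124, Σx = 12, Σ1 = 5.
Right-hand side: Σx·z = -138, Σz = -21.
AᵀA·[m, c]ᵀ = Aᵀz becomes [[124, 12]; [12, 5]]·[m, c]ᵀ = [-138, -21]ᵀ.
Determinant 124·5 − 12² = 476.
m = ((-138)·5 − 12·(-21))/476 = -219/238; c = (124·(-21) − 12·(-138))/476 = -237/119.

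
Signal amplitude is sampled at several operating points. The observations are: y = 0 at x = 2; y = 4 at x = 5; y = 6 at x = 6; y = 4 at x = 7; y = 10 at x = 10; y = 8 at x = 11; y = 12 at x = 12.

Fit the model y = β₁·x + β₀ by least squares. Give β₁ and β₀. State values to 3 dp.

β₁ = 1.066, β₀ = -1.787

Normal-equation sums: Σx·x = 479, Σx = 53, Σ1 = 7.
And Σx·y = 416, Σy = 44.
Normal equations: [[479, 53]; [53, 7]]·[β₁, β₀]ᵀ = [416, 44]ᵀ.
Determinant 479·7 − 53² = 544.
β₁ = (416·7 − 53·44)/544 = 145/136; β₀ = (479·44 − 53·416)/544 = -243/136.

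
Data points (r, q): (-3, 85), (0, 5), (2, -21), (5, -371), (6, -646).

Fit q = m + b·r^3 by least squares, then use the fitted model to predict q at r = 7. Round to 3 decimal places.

q̂ = -1027.448

Normal-equation sums: Σ1 = 5, Σr^3 = 322, Σr^3·r^3 = 63074.
Right-hand side: Σq = -948, Σr^3·q = -188374.
Normal equations: [[5, 322]; [322, 63074]]·[m, b]ᵀ = [-948, -188374]ᵀ.
det = 5·63074 − 322² = 211686.
m = ((-948)·63074 − 322·(-188374))/211686 = 431138/105843; b = (5·(-188374) − 322·(-948))/211686 = -318307/105843.
At r = 7: q̂ = (431138/105843)·(1) + (-318307/105843)·(343) = -108748163/105843.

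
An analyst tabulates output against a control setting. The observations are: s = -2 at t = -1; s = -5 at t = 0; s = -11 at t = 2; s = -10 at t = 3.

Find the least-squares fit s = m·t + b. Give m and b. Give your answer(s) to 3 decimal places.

AᵀA·[m, b]ᵀ = Aᵀs reads: 14·m + 4·b = -50;  4·m + 4·b = -28.
(Σt·t = 14, Σt = 4, Σ1 = 4, Σt·s = -50, Σs = -28.)
Δ = 14·4 − 4² = 40.
m = ((-50)·4 − 4·(-28))/40 = -11/5; b = (14·(-28) − 4·(-50))/40 = -24/5.

m = -2.200, b = -4.800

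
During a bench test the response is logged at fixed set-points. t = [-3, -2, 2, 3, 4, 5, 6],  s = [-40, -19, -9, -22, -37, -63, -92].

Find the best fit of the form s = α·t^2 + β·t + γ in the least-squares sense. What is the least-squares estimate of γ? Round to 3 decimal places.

γ = -2.790

Setting ∂/∂α … = 0 gives: 2371·α + 405·β + 103·γ = -6149;  405·α + 103·β + 15·γ = -941;  103·α + 15·β + 7·γ = -282.
Inverting the 3×3 Gram matrix, [α, β, γ]ᵀ = [-278713/93282, 93867/31094, -130150/46641]ᵀ.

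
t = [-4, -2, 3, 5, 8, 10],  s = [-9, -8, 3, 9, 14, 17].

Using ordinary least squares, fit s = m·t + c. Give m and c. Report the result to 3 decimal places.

The normal equations are: 218·m + 20·c = 388;  20·m + 6·c = 26.
(Σt·t = 218, Σt = 20, Σ1 = 6, Σt·s = 388, Σs = 26.)
Eliminating c: 6·(row 1) − 20·(row 2) gives 908·m = 6·388 − 20·26 = 1808, so m = 452/227.
Then c = (26 − 20·(452/227))/6 = -523/227.

m = 1.991, c = -2.304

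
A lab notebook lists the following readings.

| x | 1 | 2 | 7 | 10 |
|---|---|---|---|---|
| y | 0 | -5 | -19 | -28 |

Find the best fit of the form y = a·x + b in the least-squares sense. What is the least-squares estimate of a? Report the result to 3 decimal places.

Normal-equation sums: Σx·x = 154, Σx = 20, Σ1 = 4.
And Σx·y = -423, Σy = -52.
Determinant 154·4 − 20² = 216.
a = ((-423)·4 − 20·(-52))/216 = -163/54; b = (154·(-52) − 20·(-423))/216 = 113/54.

a = -3.019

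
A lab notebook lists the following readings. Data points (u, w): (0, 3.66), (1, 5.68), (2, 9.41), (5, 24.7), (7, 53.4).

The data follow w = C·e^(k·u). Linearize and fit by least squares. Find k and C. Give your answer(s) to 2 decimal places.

k = 0.37, C = 3.94

Taking logs, ln w = k·u + ln C, so regress ln w on u.
AᵀA = [[79.0000, 15.0000]; [15.0000, 5]], rhs = [50.0992, 12.4608]ᵀ  (here Σu = 15.0000, Σ(u)² = 79.0000, Σln w = 12.4608, Σu·ln w = 50.0992).
Slope k = (n·Σu·ln w − Σu·Σln w)/(n·Σ(u)² − (Σu)²) = (5·50.0992 − 15.0000·12.4608)/170.0000 = 0.37402; ln C = (Σln w − k·Σu)/n = 1.37009, so C = exp(1.37009) = 3.93571.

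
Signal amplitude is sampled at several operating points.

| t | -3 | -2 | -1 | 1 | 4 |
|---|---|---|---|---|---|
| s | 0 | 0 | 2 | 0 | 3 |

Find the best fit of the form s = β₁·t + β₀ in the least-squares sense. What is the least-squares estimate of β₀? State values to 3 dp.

Entries of MᵀM: Σt·t = 31, Σt = -1, Σ1 = 5.
And Σt·s = 10, Σs = 5.
So MᵀM·[β₁, β₀]ᵀ = Mᵀs: [[31, -1]; [-1, 5]]·[β₁, β₀]ᵀ = [10, 5]ᵀ.
Eliminating β₀: 5·(row 1) − (-1)·(row 2) gives 154·β₁ = 5·10 − (-1)·5 = 55, so β₁ = 5/14.
Then β₀ = (5 − (-1)·(5/14))/5 = 15/14.

β₀ = 1.071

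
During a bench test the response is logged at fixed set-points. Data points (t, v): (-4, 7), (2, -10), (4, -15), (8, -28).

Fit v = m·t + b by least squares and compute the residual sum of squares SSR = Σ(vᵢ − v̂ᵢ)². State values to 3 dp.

The normal equations are: 100·m + 10·b = -332;  10·m + 4·b = -46.
(Σt·t = 100, Σt = 10, Σ1 = 4, Σt·v = -332, Σv = -46.)
Eliminating b: 4·(row 1) − 10·(row 2) gives 300·m = 4·(-332) − 10·(-46) = -868, so m = -217/75.
Then b = ((-46) − 10·(-217/75))/4 = -64/15.
Residuals: -23/75, 4/75, 21/25, -44/75; SSR = 86/75.

SSR = 1.147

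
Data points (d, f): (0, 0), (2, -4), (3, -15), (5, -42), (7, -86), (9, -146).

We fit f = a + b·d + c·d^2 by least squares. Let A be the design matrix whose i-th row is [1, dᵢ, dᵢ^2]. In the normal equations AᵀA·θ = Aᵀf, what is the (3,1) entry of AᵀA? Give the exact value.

168

Row 3 ↔ basis d^2, column 1 ↔ basis 1, so (AᵀA)_{3,1} = Σᵢ d^2 = (0)·(1) + (4)·(1) + (9)·(1) + (25)·(1) + (49)·(1) + (81)·(1) = 168.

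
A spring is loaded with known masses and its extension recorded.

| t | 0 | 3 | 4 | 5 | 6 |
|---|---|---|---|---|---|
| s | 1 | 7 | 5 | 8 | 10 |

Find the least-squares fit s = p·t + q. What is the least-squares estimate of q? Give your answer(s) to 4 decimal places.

q = 1.2075

Compute the Gram sums: Σt·t = 86, Σt = 18, Σ1 = 5.
Right-hand side: Σt·s = 141, Σs = 31.
Eliminating q: 5·(row 1) − 18·(row 2) gives 106·p = 5·141 − 18·31 = 147, so p = 147/106.
Then q = (31 − 18·(147/106))/5 = 64/53.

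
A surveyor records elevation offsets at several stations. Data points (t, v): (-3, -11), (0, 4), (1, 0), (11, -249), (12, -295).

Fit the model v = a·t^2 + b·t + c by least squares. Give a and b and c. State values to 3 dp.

a = -1.978, b = -1.165, c = 3.468

Sums needed: Σt^2·t^2 = 35459, Σt^2·t = 3033, Σt^2 = 275, Σt·t = 275, Σt = 21, Σ1 = 5.
For Mᵀv: Σt^2·v = -72708, Σt·v = -6246, Σv = -551.
Normal equations: [[35459, 3033, 275]; [3033, 275, 21]; [275, 21, 5]]·[a, b, c]ᵀ = [-72708, -6246, -551]ᵀ.
Row-reducing yields a = -83900/42423, b = -32957/28282, c = 294229/84846.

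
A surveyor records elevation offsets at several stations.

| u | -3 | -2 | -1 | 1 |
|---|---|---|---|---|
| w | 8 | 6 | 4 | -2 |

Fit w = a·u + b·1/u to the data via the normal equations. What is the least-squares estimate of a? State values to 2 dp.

Normal-equation sums: Σu·u = 15, Σu·1/u = 4, Σ1/u·1/u = 85/36.
Moment sums: Σu·w = -42, Σ1/u·w = -35/3.
Normal equations: [[15, 4]; [4, 85/36]]·[a, b]ᵀ = [-42, -35/3]ᵀ.
Determinant 15·(85/36) − 4² = 233/12.
a = ((-42)·(85/36) − 4·(-35/3))/(233/12) = -630/233; b = (15·(-35/3) − 4·(-42))/(233/12) = -84/233.

a = -2.70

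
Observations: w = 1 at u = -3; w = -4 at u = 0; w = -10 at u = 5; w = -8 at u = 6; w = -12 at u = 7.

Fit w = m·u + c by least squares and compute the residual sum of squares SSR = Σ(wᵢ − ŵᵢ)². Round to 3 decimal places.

Forming AᵀA = [[119, 15]; [15, 5]] and Aᵀw = [-185, -33]ᵀ gives AᵀA·[m, c]ᵀ = Aᵀw.
Δ = 119·5 − 15² = 370.
m = ((-185)·5 − 15·(-33))/370 = -43/37; c = (119·(-33) − 15·(-185))/370 = -576/185.
Residuals: 116/185, -164/185, -199/185, 386/185, -139/185; SSR = 1342/185.

SSR = 7.254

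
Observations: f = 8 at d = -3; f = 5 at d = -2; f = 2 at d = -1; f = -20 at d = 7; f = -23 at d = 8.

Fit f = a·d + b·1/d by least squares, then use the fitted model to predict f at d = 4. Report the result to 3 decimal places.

Setting ∂/∂a … = 0 gives: 127·a + 5·b = -360;  5·a + (39433/28224)·b = -2167/168.
(Σd·d = 127, Σd·1/d = 5, Σ1/d·1/d = 39433/28224, Σd·f = -360, Σ1/d·f = -2167/168.)
Δ = 127·(39433/28224) − 5² = 4302391/28224.
a = ((-360)·(39433/28224) − 5·(-2167/168))/(4302391/28224) = -12375600/4302391; b = (127·(-2167/168) − 5·(-360))/(4302391/28224) = 4568088/4302391.
At d = 4: f̂ = (-12375600/4302391)·(4) + (4568088/4302391)·(1/4) = -48360378/4302391.

f̂ = -11.240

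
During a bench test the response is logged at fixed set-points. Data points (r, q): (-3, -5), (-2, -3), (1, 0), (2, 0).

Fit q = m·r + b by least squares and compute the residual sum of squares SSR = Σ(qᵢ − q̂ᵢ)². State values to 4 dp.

Sums needed: Σr·r = 18, Σr = -2, Σ1 = 4.
Right-hand side: Σr·q = 21, Σq = -8.
det = 18·4 − (-2)² = 68.
m = (21·4 − (-2)·(-8))/68 = 1; b = (18·(-8) − (-2)·21)/68 = -3/2.
Residuals: -1/2, 1/2, 1/2, -1/2; SSR = 1.

SSR = 1.0000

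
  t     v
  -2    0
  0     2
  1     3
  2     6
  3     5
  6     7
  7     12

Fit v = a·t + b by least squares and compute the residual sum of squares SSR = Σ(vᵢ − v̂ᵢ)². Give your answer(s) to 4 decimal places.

SSR = 10.3171

Setting ∂/∂a … = 0 gives: 103·a + 17·b = 156;  17·a + 7·b = 35.
(Σt·t = 103, Σt = 17, Σ1 = 7, Σt·v = 156, Σv = 35.)
Determinant 103·7 − 17² = 432.
a = (156·7 − 17·35)/432 = 497/432; b = (103·35 − 17·156)/432 = 953/432.
Residuals: 41/432, -89/432, -77/216, 215/144, -71/108, -911/432, 47/27; SSR = 4457/432.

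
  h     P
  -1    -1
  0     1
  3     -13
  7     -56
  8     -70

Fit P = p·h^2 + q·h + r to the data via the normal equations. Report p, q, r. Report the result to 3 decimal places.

Compute the Gram sums: Σh^2·h^2 = 6579, Σh^2·h = 881, Σh^2 = 123, Σh·h = 123, Σh = 17, Σ1 = 5.
Right-hand side: Σh^2·P = -7342, Σh·P = -990, ΣP = -139.
MᵀM·[p, q, r]ᵀ = MᵀP becomes [[6579, 881, 123]; [881, 123, 17]; [123, 17, 5]]·[p, q, r]ᵀ = [-7342, -990, -139]ᵀ.
Inverting the 3×3 Gram matrix, [p, q, r]ᵀ = [-2547/2732, -3601/2732, -525/1366]ᵀ.

p = -0.932, q = -1.318, r = -0.384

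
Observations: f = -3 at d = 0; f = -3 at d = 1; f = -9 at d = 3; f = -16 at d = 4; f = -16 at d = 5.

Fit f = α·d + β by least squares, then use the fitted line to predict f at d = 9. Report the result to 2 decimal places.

From the data, Σd·d = 51, Σd = 13, Σ1 = 5.
For Mᵀf: Σd·f = -174, Σf = -47.
Δ = 51·5 − 13² = 86.
α = ((-174)·5 − 13·(-47))/86 = -259/86; β = (51·(-47) − 13·(-174))/86 = -135/86.
At d = 9: f̂ = (-259/86)·(9) + (-135/86)·(1) = -1233/43.

f̂ = -28.67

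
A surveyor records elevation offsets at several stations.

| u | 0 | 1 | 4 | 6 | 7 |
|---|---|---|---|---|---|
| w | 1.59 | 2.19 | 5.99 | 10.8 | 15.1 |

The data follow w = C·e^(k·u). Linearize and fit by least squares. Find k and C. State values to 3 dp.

k = 0.321, C = 1.600

Taking logs, ln w = k·u + ln C, so regress ln w on u.
Σu = 18.0000, Σ(u)² = 102.0000, Σln w = 8.1320, Σu·ln w = 41.2244.
Equations: 102.0000·k + 18.0000·ln C = 41.2244;  18.0000·k + 5·ln C = 8.1320.
Δ = 102.0000·5 − (18.0000)² = 186.0000; k = (41.2244·5 − 18.0000·8.1320)/186.0000 = 0.32122, ln C = (102.0000·8.1320 − 18.0000·41.2244)/186.0000 = 0.47001, so C = exp(0.47001) = 1.60001.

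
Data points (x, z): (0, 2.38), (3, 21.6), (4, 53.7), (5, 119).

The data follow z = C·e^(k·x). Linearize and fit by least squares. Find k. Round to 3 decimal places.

k = 0.781

Linearized form: ln z = k·x + ln C. From the 4 transformed points,
XᵀX = [[50.0000, 12.0000]; [12.0000, 4]], rhs = [49.0473, 12.7023]ᵀ  (here Σx = 12.0000, Σ(x)² = 50.0000, Σln z = 12.7023, Σx·ln z = 49.0473).
Slope k = (n·Σx·ln z − Σx·Σln z)/(n·Σ(x)² − (Σx)²) = (4·49.0473 − 12.0000·12.7023)/56.0000 = 0.78145; ln C = (Σln z − k·Σx)/n = 0.83122.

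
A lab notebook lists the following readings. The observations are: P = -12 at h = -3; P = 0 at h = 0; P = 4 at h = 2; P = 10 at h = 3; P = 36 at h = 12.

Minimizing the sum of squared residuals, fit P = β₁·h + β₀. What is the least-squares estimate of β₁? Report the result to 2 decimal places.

β₁ = 3.15

From the data, Σh·h = 166, Σh = 14, Σ1 = 5.
For XᵀP: Σh·P = 506, ΣP = 38.
So XᵀX·[β₁, β₀]ᵀ = XᵀP: [[166, 14]; [14, 5]]·[β₁, β₀]ᵀ = [506, 38]ᵀ.
Determinant 166·5 − 14² = 634.
β₁ = (506·5 − 14·38)/634 = 999/317; β₀ = (166·38 − 14·506)/634 = -388/317.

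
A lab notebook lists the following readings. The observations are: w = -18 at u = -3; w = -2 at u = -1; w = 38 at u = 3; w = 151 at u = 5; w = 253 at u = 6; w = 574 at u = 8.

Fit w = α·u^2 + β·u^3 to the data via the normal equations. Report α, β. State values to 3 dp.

Sums needed: Σu^2·u^2 = 6180, Σu^2·u^3 = 43668, Σu^3·u^3 = 325884.
Moment sums: Σu^2·w = 49797, Σu^3·w = 368925.
XᵀX·[α, β]ᵀ = Xᵀw becomes [[6180, 43668]; [43668, 325884]]·[α, β]ᵀ = [49797, 368925]ᵀ.
Determinant 6180·325884 − 43668² = 107068896.
α = (49797·325884 − 43668·368925)/107068896 = 1636509/1487068; β = (6180·368925 − 43668·49797)/107068896 = 732091/743534.

α = 1.100, β = 0.985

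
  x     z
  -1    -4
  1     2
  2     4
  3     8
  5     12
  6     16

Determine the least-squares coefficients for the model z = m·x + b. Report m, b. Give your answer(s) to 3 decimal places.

With design matrix M, MᵀM = [[76, 16]; [16, 6]] and Mᵀz = [194, 38]ᵀ.
Eliminating b: 6·(row 1) − 16·(row 2) gives 200·m = 6·194 − 16·38 = 556, so m = 139/50.
Then b = (38 − 16·(139/50))/6 = -27/25.

m = 2.780, b = -1.080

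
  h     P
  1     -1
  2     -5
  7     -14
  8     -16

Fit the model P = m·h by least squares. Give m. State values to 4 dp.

m = -2.0085

From the data, Σh·h = 118.
Moment sums: Σh·P = -237.
m = (-237)/118 = -2.00847.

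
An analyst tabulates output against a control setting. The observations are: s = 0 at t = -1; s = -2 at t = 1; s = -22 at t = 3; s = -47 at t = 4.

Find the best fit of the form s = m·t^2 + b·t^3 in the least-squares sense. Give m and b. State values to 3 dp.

Entries of AᵀA: Σt^2·t^2 = 339, Σt^2·t^3 = 1267, Σt^3·t^3 = 4827.
And Σt^2·s = -952, Σt^3·s = -3604.
So AᵀA·[m, b]ᵀ = Aᵀs: [[339, 1267]; [1267, 4827]]·[m, b]ᵀ = [-952, -3604]ᵀ.
det = 339·4827 − 1267² = 31064.
m = ((-952)·4827 − 1267·(-3604))/31064 = -7259/7766; b = (339·(-3604) − 1267·(-952))/31064 = -3893/7766.

m = -0.935, b = -0.501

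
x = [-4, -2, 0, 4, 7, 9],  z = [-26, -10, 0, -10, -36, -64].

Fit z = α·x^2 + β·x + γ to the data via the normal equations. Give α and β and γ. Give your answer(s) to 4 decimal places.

α = -1.0099, β = 2.1003, γ = -1.2932

Setting ∂/∂α … = 0 gives: 9490·α + 1064·β + 166·γ = -7564;  1064·α + 166·β + 14·γ = -744;  166·α + 14·β + 6·γ = -146.
Row-reducing yields α = -5911/5853, β = 12293/5853, γ = -2523/1951.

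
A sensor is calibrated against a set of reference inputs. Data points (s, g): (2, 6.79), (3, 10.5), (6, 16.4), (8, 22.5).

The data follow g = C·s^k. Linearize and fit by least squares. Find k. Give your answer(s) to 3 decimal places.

Linearized form: ln g = k·ln s + ln C. From the 4 transformed points,
Σln s = 5.6630, Σ(ln s)² = 9.2219, Σln g = 10.1776, Σln s·ln g = 15.3974.
Normal system: [[9.2219, 5.6630]; [5.6630, 4]]·[k, ln C]ᵀ = [15.3974, 10.1776]ᵀ.
Solving (det = 4.8184): k = 0.82060, ln C = 1.38265.

k = 0.821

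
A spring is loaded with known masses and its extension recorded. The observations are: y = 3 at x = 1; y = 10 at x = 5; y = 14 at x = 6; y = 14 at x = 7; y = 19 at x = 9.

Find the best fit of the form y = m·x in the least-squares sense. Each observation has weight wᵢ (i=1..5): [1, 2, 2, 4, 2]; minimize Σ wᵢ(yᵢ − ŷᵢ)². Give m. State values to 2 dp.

Entries of AᵀWA: Σwᵢ·x·x = 481.
Moment sums: Σwᵢ·x·y = 1005.
So AᵀWA·[m]ᵀ = AᵀWy: [[481]]·[m]ᵀ = [1005]ᵀ.
m = 1005/481 = 2.0894.

m = 2.09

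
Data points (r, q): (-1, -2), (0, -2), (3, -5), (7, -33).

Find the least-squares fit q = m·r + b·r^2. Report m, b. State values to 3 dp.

m = 0.790, b = -0.788

Normal-equation sums: Σr·r = 59, Σr·r^2 = 369, Σr^2·r^2 = 2483.
Right-hand side: Σr·q = -244, Σr^2·q = -1664.
Δ = 59·2483 − 369² = 10336.
m = ((-244)·2483 − 369·(-1664))/10336 = 2041/2584; b = (59·(-1664) − 369·(-244))/10336 = -2035/2584.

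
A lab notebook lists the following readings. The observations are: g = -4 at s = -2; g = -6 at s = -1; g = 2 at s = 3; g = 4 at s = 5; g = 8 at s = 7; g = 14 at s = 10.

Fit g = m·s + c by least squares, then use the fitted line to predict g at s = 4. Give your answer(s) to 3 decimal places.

ĝ = 3.528

With design matrix A, AᵀA = [[188, 22]; [22, 6]] and Aᵀg = [236, 18]ᵀ.
det = 188·6 − 22² = 644.
m = (236·6 − 22·18)/644 = 255/161; c = (188·18 − 22·236)/644 = -452/161.
At s = 4: ĝ = (255/161)·(4) + (-452/161)·(1) = 568/161.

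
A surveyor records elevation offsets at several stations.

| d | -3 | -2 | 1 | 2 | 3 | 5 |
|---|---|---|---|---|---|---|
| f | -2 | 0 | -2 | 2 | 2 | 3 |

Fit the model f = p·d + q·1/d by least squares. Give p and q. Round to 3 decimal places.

Normal-equation sums: Σd·d = 52, Σd·1/d = 6, Σ1/d·1/d = 793/450.
Moment sums: Σd·f = 29, Σ1/d·f = 14/15.
Normal equations: [[52, 6]; [6, 793/450]]·[p, q]ᵀ = [29, 14/15]ᵀ.
Δ = 52·(793/450) − 6² = 12518/225.
p = (29·(793/450) − 6·(14/15))/(12518/225) = 20477/25036; q = (52·(14/15) − 6·29)/(12518/225) = -14115/6259.

p = 0.818, q = -2.255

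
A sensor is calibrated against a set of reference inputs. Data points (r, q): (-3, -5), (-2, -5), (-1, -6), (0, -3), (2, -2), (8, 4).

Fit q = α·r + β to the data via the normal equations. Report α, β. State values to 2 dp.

The normal system MᵀM·[α, β]ᵀ = Mᵀq is [[82, 4]; [4, 6]]·[α, β]ᵀ = [59, -17]ᵀ.
Δ = 82·6 − 4² = 476.
α = (59·6 − 4·(-17))/476 = 211/238; β = (82·(-17) − 4·59)/476 = -815/238.

α = 0.89, β = -3.42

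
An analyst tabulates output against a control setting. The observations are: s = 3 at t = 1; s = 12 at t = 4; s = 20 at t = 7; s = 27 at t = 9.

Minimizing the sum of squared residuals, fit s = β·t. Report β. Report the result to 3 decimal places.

Sums needed: Σt·t = 147.
And Σt·s = 434.
So XᵀX·[β]ᵀ = Xᵀs: [[147]]·[β]ᵀ = [434]ᵀ.
β = 434/147 = 2.95238.

β = 2.952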